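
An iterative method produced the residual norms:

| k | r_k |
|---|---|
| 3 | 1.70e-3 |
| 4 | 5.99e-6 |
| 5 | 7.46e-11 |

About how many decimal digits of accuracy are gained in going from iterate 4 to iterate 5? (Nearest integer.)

Digits gained ≈ log₁₀(r_4/r_5) = log₁₀(5.99e-6/7.46e-11) = log₁₀(80294.9) ≈ 4.905.

5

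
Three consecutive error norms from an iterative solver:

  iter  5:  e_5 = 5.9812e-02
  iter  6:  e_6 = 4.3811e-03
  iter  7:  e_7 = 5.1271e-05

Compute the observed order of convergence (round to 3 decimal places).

1.702

p ≈ ln(e_7/e_6) / ln(e_6/e_5)
  = ln(5.1271e-05/4.3811e-03) / ln(4.3811e-03/5.9812e-02)
  = ln(0.0117028) / ln(0.0732478)
  = -4.447927 / -2.613907 ≈ 1.701639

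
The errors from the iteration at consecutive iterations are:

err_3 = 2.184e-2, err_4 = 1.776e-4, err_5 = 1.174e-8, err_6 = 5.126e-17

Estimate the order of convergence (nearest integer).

Consecutive ratios: err_6/err_5 = 5.126e-17/1.174e-8 = 4.36627e-09, err_5/err_4 = 1.174e-8/1.776e-4 = 6.61036e-05.
p ≈ ln(4.36627e-09)/ln(6.61036e-05) = -19.2494/-9.6243 ≈ 2.00.
So the convergence is quadratic (order 2).

2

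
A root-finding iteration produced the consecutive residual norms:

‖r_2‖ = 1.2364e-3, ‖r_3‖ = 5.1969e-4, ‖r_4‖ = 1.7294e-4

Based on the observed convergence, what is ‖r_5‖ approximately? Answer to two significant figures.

First estimate the order: p ≈ ln(‖r_4‖/‖r_3‖) / ln(‖r_3‖/‖r_2‖) = ln(1.7294e-4/5.1969e-4)/ln(5.1969e-4/1.2364e-3) = ln(0.332775)/ln(0.420325) ≈ 1.2695.
Then ‖r_5‖ ≈ ‖r_4‖·(‖r_4‖/‖r_3‖)^p = 1.7294e-4·(0.332775)^1.2695 = 1.7294e-4·0.247383 ≈ 4.278e-05.

4.3e-5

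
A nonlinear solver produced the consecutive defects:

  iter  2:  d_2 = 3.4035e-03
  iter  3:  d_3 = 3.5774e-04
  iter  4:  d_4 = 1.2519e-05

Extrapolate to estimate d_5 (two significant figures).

First estimate the order: p ≈ ln(d_4/d_3) / ln(d_3/d_2) = ln(1.2519e-05/3.5774e-04)/ln(3.5774e-04/3.4035e-03) = ln(0.0349947)/ln(0.105109) ≈ 1.4882.
Then d_5 ≈ d_4·(d_4/d_3)^p = 1.2519e-05·(0.0349947)^1.4882 = 1.2519e-05·0.00681058 ≈ 8.526e-08.

8.5e-8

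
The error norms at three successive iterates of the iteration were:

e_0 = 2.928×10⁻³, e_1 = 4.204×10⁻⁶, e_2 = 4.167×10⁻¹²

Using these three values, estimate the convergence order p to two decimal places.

p ≈ ln(e_2/e_1) / ln(e_1/e_0)
  = ln(4.167×10⁻¹²/4.204×10⁻⁶) / ln(4.204×10⁻⁶/2.928×10⁻³)
  = ln(9.91199e-07) / ln(0.00143579)
  = -13.82435 / -6.54604 ≈ 2.11186

2.11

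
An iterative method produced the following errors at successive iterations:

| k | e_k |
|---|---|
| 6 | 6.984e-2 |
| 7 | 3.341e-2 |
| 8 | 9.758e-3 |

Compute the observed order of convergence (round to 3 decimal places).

p ≈ ln(e_8/e_7) / ln(e_7/e_6)
  = ln(9.758e-3/3.341e-2) / ln(3.341e-2/6.984e-2)
  = ln(0.292068) / ln(0.478379)
  = -1.230769 / -0.737352 ≈ 1.669174

1.669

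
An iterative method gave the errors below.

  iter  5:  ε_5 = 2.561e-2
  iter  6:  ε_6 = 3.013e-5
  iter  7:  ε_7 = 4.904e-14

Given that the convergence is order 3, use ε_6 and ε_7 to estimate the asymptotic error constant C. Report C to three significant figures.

C ≈ ε_7 / ε_6^3
  = 4.904e-14 / (3.013e-5)^3
  = 4.904e-14 / 2.73525e-14 ≈ 1.7929

1.79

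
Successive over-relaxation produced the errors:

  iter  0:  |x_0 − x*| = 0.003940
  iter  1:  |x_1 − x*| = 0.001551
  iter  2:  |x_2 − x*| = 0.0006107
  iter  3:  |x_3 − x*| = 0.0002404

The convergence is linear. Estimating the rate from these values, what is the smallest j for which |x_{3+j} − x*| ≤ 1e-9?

Rate ρ ≈ |x_3 − x*|/|x_2 − x*| = 0.0002404/0.0006107 = 0.3936.
After j more steps, |x_{3+j} − x*| ≈ 0.0002404·ρ^j; need ρ^j ≤ 1e-9/0.0002404 = 4.15973e-06.
j ≥ ln(4.15973e-06)/ln(0.3936) = -12.3901/-0.93242 = 13.288.
So 14 more iterations are needed.

14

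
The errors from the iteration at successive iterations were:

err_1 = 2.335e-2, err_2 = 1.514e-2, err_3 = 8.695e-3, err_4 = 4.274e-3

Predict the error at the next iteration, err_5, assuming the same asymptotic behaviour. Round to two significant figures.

1.7e-3

First estimate the order: p ≈ ln(err_4/err_3) / ln(err_3/err_2) = ln(4.274e-3/8.695e-3)/ln(8.695e-3/1.514e-2) = ln(0.491547)/ln(0.574306) ≈ 1.2806.
Then err_5 ≈ err_4·(err_4/err_3)^p = 4.274e-3·(0.491547)^1.2806 = 4.274e-3·0.402734 ≈ 0.001721.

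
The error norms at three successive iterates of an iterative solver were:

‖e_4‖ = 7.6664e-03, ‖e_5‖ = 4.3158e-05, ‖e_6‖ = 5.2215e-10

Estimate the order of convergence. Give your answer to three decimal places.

p ≈ ln(‖e_6‖/‖e_5‖) / ln(‖e_5‖/‖e_4‖)
  = ln(5.2215e-10/4.3158e-05) / ln(4.3158e-05/7.6664e-03)
  = ln(1.20986e-05) / ln(0.0056295)
  = -11.322421 / -5.179735 ≈ 2.185907

2.186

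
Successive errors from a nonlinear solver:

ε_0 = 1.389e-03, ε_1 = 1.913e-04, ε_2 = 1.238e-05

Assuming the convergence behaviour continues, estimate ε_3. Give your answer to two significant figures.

2.8e-7

First estimate the order: p ≈ ln(ε_2/ε_1) / ln(ε_1/ε_0) = ln(1.238e-05/1.913e-04)/ln(1.913e-04/1.389e-03) = ln(0.0647151)/ln(0.137725) ≈ 1.3810.
Then ε_3 ≈ ε_2·(ε_2/ε_1)^p = 1.238e-05·(0.0647151)^1.3810 = 1.238e-05·0.0228034 ≈ 2.823e-07.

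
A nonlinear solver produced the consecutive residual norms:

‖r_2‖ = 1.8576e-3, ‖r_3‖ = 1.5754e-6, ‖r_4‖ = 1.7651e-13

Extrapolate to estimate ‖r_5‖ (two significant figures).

3.3e-29

First estimate the order: p ≈ ln(‖r_4‖/‖r_3‖) / ln(‖r_3‖/‖r_2‖) = ln(1.7651e-13/1.5754e-6)/ln(1.5754e-6/1.8576e-3) = ln(1.12041e-07)/ln(0.000848084) ≈ 2.2629.
Then ‖r_5‖ ≈ ‖r_4‖·(‖r_4‖/‖r_3‖)^p = 1.7651e-13·(1.12041e-07)^2.2629 = 1.7651e-13·1.86825e-16 ≈ 3.298e-29.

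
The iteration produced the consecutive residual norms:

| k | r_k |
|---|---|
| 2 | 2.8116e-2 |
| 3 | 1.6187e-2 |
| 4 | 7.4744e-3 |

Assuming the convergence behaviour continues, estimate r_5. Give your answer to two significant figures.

First estimate the order: p ≈ ln(r_4/r_3) / ln(r_3/r_2) = ln(7.4744e-3/1.6187e-2)/ln(1.6187e-2/2.8116e-2) = ln(0.461753)/ln(0.575722) ≈ 1.3995.
Then r_5 ≈ r_4·(r_4/r_3)^p = 7.4744e-3·(0.461753)^1.3995 = 7.4744e-3·0.339111 ≈ 0.002535.

2.5e-3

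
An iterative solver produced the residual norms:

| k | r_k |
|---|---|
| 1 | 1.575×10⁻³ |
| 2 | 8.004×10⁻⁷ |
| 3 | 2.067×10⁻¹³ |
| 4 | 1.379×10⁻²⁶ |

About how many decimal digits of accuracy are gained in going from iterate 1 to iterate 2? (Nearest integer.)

Digits gained ≈ log₁₀(r_1/r_2) = log₁₀(1.575×10⁻³/8.004×10⁻⁷) = log₁₀(1967.77) ≈ 3.294.

3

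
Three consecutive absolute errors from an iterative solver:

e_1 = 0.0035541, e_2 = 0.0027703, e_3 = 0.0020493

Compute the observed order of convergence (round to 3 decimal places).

1.210

p ≈ ln(e_3/e_2) / ln(e_2/e_1)
  = ln(0.0020493/0.0027703) / ln(0.0027703/0.0035541)
  = ln(0.739739) / ln(0.779466)
  = -0.301458 / -0.249146 ≈ 1.209965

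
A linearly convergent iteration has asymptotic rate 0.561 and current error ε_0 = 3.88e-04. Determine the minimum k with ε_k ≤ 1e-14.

43

After k steps, ε_k ≈ 3.88e-04·0.561^k.
Need 0.561^k ≤ 1e-14/3.88e-04 = 2.57732e-11.
k ≥ ln(2.57732e-11)/ln(0.561) = -24.3817/-0.57803 = 42.181.
Smallest integer k = 43.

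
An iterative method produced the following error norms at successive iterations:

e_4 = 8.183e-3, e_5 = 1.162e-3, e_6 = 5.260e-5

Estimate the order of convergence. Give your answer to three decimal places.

1.586

p ≈ ln(e_6/e_5) / ln(e_5/e_4)
  = ln(5.260e-5/1.162e-3) / ln(1.162e-3/8.183e-3)
  = ln(0.0452668) / ln(0.142002)
  = -3.095181 / -1.951914 ≈ 1.585716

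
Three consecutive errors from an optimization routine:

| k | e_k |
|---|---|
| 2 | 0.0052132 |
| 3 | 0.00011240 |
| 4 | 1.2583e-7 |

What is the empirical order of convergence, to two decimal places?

1.77

p ≈ ln(e_4/e_3) / ln(e_3/e_2)
  = ln(1.2583e-7/0.00011240) / ln(0.00011240/0.0052132)
  = ln(0.00111948) / ln(0.0215607)
  = -6.79489 / -3.83688 ≈ 1.77094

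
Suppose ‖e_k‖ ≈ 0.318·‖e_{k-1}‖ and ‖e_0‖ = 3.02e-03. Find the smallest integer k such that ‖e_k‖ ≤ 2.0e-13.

21

After k steps, ‖e_k‖ ≈ 3.02e-03·0.318^k.
Need 0.318^k ≤ 2.0e-13/3.02e-03 = 6.62252e-11.
k ≥ ln(6.62252e-11)/ln(0.318) = -23.4380/-1.14570 = 20.457.
Smallest integer k = 21.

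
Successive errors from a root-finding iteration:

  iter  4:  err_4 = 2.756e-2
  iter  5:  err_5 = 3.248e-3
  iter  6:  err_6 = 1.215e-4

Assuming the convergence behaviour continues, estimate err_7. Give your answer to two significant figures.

First estimate the order: p ≈ ln(err_6/err_5) / ln(err_5/err_4) = ln(1.215e-4/3.248e-3)/ln(3.248e-3/2.756e-2) = ln(0.0374076)/ln(0.117852) ≈ 1.5367.
Then err_7 ≈ err_6·(err_6/err_5)^p = 1.215e-4·(0.0374076)^1.5367 = 1.215e-4·0.00641309 ≈ 7.792e-07.

7.8e-7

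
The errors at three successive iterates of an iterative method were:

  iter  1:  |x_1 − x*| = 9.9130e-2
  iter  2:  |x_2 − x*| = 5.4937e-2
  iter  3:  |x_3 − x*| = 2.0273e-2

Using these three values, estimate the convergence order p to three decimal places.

1.689

p ≈ ln(|x_3 − x*|/|x_2 − x*|) / ln(|x_2 − x*|/|x_1 − x*|)
  = ln(2.0273e-2/5.4937e-2) / ln(5.4937e-2/9.9130e-2)
  = ln(0.369023) / ln(0.554191)
  = -0.996896 / -0.590246 ≈ 1.688950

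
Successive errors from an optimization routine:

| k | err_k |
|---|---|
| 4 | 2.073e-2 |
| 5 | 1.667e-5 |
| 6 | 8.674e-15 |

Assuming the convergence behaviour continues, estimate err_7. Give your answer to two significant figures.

First estimate the order: p ≈ ln(err_6/err_5) / ln(err_5/err_4) = ln(8.674e-15/1.667e-5)/ln(1.667e-5/2.073e-2) = ln(5.20336e-10)/ln(0.000804149) ≈ 2.9999.
Then err_7 ≈ err_6·(err_6/err_5)^p = 8.674e-15·(5.20336e-10)^2.9999 = 8.674e-15·1.41182e-28 ≈ 1.225e-42.

1.2e-42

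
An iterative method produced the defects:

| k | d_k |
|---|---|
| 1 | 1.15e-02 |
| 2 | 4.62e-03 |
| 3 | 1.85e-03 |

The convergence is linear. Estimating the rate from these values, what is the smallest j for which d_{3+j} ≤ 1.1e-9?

16

Rate ρ ≈ d_3/d_2 = 1.85e-03/4.62e-03 = 0.4004.
After j more steps, d_{3+j} ≈ 1.85e-03·ρ^j; need ρ^j ≤ 1.1e-9/1.85e-03 = 5.94595e-07.
j ≥ ln(5.94595e-07)/ln(0.4004) = -14.3354/-0.91529 = 15.662.
So 16 more iterations are needed.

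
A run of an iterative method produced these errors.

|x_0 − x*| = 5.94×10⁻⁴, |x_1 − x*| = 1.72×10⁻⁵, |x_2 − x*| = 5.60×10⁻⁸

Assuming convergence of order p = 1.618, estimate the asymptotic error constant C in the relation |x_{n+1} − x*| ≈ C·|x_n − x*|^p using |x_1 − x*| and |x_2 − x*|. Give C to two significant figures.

C ≈ |x_2 − x*| / |x_1 − x*|^1.618
  = 5.60×10⁻⁸ / (1.72×10⁻⁵)^1.618
  = 5.60×10⁻⁸ / 1.95472e-08 ≈ 2.8649

2.9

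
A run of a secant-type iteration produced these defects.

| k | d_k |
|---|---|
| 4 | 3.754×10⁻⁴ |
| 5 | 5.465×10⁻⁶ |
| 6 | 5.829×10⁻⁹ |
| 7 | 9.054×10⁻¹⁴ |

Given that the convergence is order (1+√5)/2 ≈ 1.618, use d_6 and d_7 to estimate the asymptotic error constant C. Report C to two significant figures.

C ≈ d_7 / d_6^1.618
  = 9.054×10⁻¹⁴ / (5.829×10⁻⁹)^1.618
  = 9.054×10⁻¹⁴ / 4.75041e-14 ≈ 1.9059

1.9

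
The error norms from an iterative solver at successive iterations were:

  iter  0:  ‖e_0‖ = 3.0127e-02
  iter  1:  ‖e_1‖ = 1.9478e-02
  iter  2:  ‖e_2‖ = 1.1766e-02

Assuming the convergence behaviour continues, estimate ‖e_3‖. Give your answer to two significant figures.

First estimate the order: p ≈ ln(‖e_2‖/‖e_1‖) / ln(‖e_1‖/‖e_0‖) = ln(1.1766e-02/1.9478e-02)/ln(1.9478e-02/3.0127e-02) = ln(0.604066)/ln(0.64653) ≈ 1.1558.
Then ‖e_3‖ ≈ ‖e_2‖·(‖e_2‖/‖e_1‖)^p = 1.1766e-02·(0.604066)^1.1558 = 1.1766e-02·0.558441 ≈ 0.006571.

6.6e-3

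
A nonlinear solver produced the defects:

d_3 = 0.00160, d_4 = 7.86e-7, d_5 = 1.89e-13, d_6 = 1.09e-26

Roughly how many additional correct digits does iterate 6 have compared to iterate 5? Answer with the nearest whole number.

Digits gained ≈ log₁₀(d_5/d_6) = log₁₀(1.89e-13/1.09e-26) = log₁₀(1.73394e+13) ≈ 13.239.

13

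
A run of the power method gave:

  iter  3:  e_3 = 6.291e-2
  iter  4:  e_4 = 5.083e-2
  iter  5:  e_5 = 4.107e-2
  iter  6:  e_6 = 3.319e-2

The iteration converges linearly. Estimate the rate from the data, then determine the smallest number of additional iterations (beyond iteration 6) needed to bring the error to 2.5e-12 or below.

110

Rate ρ ≈ e_6/e_5 = 3.319e-2/4.107e-2 = 0.8081.
After j more steps, e_{6+j} ≈ 3.319e-2·ρ^j; need ρ^j ≤ 2.5e-12/3.319e-2 = 7.53239e-11.
j ≥ ln(7.53239e-11)/ln(0.8081) = -23.3092/-0.21307 = 109.397.
So 110 more iterations are needed.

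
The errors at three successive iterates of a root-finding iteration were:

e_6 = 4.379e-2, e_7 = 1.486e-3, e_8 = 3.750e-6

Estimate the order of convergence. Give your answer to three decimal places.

1.768

p ≈ ln(e_8/e_7) / ln(e_7/e_6)
  = ln(3.750e-6/1.486e-3) / ln(1.486e-3/4.379e-2)
  = ln(0.00252355) / ln(0.0339347)
  = -5.982089 / -3.383317 ≈ 1.768114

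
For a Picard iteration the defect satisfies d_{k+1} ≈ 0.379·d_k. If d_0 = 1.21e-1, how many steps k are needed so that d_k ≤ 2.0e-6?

After k steps, d_k ≈ 1.21e-1·0.379^k.
Need 0.379^k ≤ 2.0e-6/1.21e-1 = 1.65289e-05.
k ≥ ln(1.65289e-05)/ln(0.379) = -11.0104/-0.97022 = 11.348.
Smallest integer k = 12.

12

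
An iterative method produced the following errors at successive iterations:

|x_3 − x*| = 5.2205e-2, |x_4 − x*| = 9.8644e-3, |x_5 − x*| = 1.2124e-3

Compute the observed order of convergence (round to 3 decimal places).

p ≈ ln(|x_5 − x*|/|x_4 − x*|) / ln(|x_4 − x*|/|x_3 − x*|)
  = ln(1.2124e-3/9.8644e-3) / ln(9.8644e-3/5.2205e-2)
  = ln(0.122907) / ln(0.188955)
  = -2.096327 / -1.666246 ≈ 1.258114

1.258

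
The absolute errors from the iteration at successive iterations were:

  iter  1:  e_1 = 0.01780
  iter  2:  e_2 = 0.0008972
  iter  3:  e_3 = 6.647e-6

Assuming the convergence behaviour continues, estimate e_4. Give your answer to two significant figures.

First estimate the order: p ≈ ln(e_3/e_2) / ln(e_2/e_1) = ln(6.647e-6/0.0008972)/ln(0.0008972/0.01780) = ln(0.0074086)/ln(0.0504045) ≈ 1.6418.
Then e_4 ≈ e_3·(e_3/e_2)^p = 6.647e-6·(0.0074086)^1.6418 = 6.647e-6·0.000318077 ≈ 2.114e-09.

2.1e-9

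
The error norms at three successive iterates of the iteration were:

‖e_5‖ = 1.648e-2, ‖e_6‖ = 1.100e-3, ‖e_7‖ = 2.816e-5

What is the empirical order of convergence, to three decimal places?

1.354

p ≈ ln(‖e_7‖/‖e_6‖) / ln(‖e_6‖/‖e_5‖)
  = ln(2.816e-5/1.100e-3) / ln(1.100e-3/1.648e-2)
  = ln(0.0256) / ln(0.0667476)
  = -3.665163 / -2.706837 ≈ 1.354039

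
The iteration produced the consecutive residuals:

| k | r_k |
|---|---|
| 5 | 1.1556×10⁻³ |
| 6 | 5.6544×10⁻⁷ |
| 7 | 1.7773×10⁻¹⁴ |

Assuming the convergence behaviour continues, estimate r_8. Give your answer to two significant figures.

1.8e-31

First estimate the order: p ≈ ln(r_7/r_6) / ln(r_6/r_5) = ln(1.7773×10⁻¹⁴/5.6544×10⁻⁷)/ln(5.6544×10⁻⁷/1.1556×10⁻³) = ln(3.14322e-08)/ln(0.000489304) ≈ 2.2664.
Then r_8 ≈ r_7·(r_7/r_6)^p = 1.7773×10⁻¹⁴·(3.14322e-08)^2.2664 = 1.7773×10⁻¹⁴·9.90946e-18 ≈ 1.761e-31.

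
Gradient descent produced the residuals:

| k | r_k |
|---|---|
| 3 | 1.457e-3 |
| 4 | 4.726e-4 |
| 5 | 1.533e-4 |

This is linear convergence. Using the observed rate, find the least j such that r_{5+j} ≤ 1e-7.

Rate ρ ≈ r_5/r_4 = 1.533e-4/4.726e-4 = 0.3244.
After j more steps, r_{5+j} ≈ 1.533e-4·ρ^j; need ρ^j ≤ 1e-7/1.533e-4 = 0.000652316.
j ≥ ln(0.000652316)/ln(0.3244) = -7.3350/-1.12578 = 6.515.
So 7 more iterations are needed.

7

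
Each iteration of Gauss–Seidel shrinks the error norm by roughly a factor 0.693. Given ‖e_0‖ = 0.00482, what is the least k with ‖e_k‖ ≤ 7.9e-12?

After k steps, ‖e_k‖ ≈ 0.00482·0.693^k.
Need 0.693^k ≤ 7.9e-12/0.00482 = 1.639e-09.
k ≥ ln(1.639e-09)/ln(0.693) = -20.2292/-0.36673 = 55.161.
Smallest integer k = 56.

56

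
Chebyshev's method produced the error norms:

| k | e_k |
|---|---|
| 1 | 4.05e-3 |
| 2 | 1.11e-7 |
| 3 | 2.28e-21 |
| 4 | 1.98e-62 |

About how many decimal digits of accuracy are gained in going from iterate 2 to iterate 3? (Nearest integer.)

Digits gained ≈ log₁₀(e_2/e_3) = log₁₀(1.11e-7/2.28e-21) = log₁₀(4.86842e+13) ≈ 13.687.

14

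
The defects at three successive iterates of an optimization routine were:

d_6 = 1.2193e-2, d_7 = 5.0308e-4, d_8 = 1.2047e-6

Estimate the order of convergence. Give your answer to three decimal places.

1.893

p ≈ ln(d_8/d_7) / ln(d_7/d_6)
  = ln(1.2047e-6/5.0308e-4) / ln(5.0308e-4/1.2193e-2)
  = ln(0.00239465) / ln(0.0412597)
  = -6.034518 / -3.187869 ≈ 1.892963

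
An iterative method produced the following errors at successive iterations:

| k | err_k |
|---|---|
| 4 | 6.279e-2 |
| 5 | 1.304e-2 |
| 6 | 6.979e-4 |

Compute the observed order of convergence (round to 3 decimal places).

1.863

p ≈ ln(err_6/err_5) / ln(err_5/err_4)
  = ln(6.979e-4/1.304e-2) / ln(1.304e-2/6.279e-2)
  = ln(0.0535199) / ln(0.207676)
  = -2.927702 / -1.571776 ≈ 1.862671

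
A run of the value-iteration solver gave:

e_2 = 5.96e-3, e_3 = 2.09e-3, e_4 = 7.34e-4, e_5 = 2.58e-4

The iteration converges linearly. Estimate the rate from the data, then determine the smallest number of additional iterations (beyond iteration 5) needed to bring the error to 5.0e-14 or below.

22

Rate ρ ≈ e_5/e_4 = 2.58e-4/7.34e-4 = 0.3515.
After j more steps, e_{5+j} ≈ 2.58e-4·ρ^j; need ρ^j ≤ 5.0e-14/2.58e-4 = 1.93798e-10.
j ≥ ln(1.93798e-10)/ln(0.3515) = -22.3642/-1.04555 = 21.390.
So 22 more iterations are needed.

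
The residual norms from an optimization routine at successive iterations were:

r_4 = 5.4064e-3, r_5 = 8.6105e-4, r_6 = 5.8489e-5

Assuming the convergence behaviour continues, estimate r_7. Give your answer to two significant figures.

First estimate the order: p ≈ ln(r_6/r_5) / ln(r_5/r_4) = ln(5.8489e-5/8.6105e-4)/ln(8.6105e-4/5.4064e-3) = ln(0.0679275)/ln(0.159265) ≈ 1.4638.
Then r_7 ≈ r_6·(r_6/r_5)^p = 5.8489e-5·(0.0679275)^1.4638 = 5.8489e-5·0.0195141 ≈ 1.141e-06.

1.1e-6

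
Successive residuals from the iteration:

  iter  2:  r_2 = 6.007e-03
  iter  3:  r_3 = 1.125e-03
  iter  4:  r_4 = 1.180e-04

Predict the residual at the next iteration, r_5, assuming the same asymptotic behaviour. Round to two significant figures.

First estimate the order: p ≈ ln(r_4/r_3) / ln(r_3/r_2) = ln(1.180e-04/1.125e-03)/ln(1.125e-03/6.007e-03) = ln(0.104889)/ln(0.187282) ≈ 1.3461.
Then r_5 ≈ r_4·(r_4/r_3)^p = 1.180e-04·(0.104889)^1.3461 = 1.180e-04·0.0480623 ≈ 5.671e-06.

5.7e-6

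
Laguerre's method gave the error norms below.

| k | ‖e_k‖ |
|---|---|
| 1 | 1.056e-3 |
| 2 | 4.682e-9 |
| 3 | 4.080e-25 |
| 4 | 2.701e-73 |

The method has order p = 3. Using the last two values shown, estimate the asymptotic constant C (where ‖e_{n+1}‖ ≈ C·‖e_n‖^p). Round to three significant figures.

C ≈ ‖e_4‖ / ‖e_3‖^3
  = 2.701e-73 / (4.080e-25)^3
  = 2.701e-73 / 6.79173e-74 ≈ 3.9769

3.98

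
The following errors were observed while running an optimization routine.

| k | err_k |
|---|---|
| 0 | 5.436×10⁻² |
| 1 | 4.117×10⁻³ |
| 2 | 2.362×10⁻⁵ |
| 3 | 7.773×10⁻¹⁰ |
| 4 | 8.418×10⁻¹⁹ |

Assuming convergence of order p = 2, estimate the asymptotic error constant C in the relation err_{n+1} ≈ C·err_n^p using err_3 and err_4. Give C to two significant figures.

1.4

C ≈ err_4 / err_3^2
  = 8.418×10⁻¹⁹ / (7.773×10⁻¹⁰)^2
  = 8.418×10⁻¹⁹ / 6.04195e-19 ≈ 1.3933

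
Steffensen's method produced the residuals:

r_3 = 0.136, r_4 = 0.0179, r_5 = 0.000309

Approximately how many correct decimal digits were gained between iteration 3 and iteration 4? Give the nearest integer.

1

Digits gained ≈ log₁₀(r_3/r_4) = log₁₀(0.136/0.0179) = log₁₀(7.59777) ≈ 0.881.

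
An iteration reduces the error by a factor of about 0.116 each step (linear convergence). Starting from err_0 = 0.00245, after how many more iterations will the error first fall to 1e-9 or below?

7

After k steps, err_k ≈ 0.00245·0.116^k.
Need 0.116^k ≤ 1e-9/0.00245 = 4.08163e-07.
k ≥ ln(4.08163e-07)/ln(0.116) = -14.7116/-2.15417 = 6.829.
Smallest integer k = 7.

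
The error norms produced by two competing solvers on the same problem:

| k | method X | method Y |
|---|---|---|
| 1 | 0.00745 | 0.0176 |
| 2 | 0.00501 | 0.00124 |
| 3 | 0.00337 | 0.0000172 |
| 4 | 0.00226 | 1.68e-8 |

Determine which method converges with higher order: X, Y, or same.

Method X: p ≈ ln(0.00226/0.00337)/ln(0.00337/0.00501) ≈ 1.01.
Method Y: p ≈ ln(1.68e-8/0.0000172)/ln(0.0000172/0.00124) ≈ 1.62.
Method Y has the higher order (≈1.6 vs ≈1.0).

Y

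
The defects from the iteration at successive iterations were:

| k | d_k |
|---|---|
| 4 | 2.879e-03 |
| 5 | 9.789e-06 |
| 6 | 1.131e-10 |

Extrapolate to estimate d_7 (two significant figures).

1.5e-20

First estimate the order: p ≈ ln(d_6/d_5) / ln(d_5/d_4) = ln(1.131e-10/9.789e-06)/ln(9.789e-06/2.879e-03) = ln(1.15538e-05)/ln(0.00340014) ≈ 2.0001.
Then d_7 ≈ d_6·(d_6/d_5)^p = 1.131e-10·(1.15538e-05)^2.0001 = 1.131e-10·1.33339e-10 ≈ 1.508e-20.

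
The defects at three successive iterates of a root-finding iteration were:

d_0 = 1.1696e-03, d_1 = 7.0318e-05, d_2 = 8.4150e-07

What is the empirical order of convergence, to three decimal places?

p ≈ ln(d_2/d_1) / ln(d_1/d_0)
  = ln(8.4150e-07/7.0318e-05) / ln(7.0318e-05/1.1696e-03)
  = ln(0.0119671) / ln(0.0601214)
  = -4.425594 / -2.811389 ≈ 1.574166

1.574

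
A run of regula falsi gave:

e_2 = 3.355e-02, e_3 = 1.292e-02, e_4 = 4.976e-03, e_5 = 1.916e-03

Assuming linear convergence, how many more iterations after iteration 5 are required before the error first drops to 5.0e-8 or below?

12

Rate ρ ≈ e_5/e_4 = 1.916e-03/4.976e-03 = 0.3850.
After j more steps, e_{5+j} ≈ 1.916e-03·ρ^j; need ρ^j ≤ 5.0e-8/1.916e-03 = 2.6096e-05.
j ≥ ln(2.6096e-05)/ln(0.3850) = -10.5537/-0.95451 = 11.057.
So 12 more iterations are needed.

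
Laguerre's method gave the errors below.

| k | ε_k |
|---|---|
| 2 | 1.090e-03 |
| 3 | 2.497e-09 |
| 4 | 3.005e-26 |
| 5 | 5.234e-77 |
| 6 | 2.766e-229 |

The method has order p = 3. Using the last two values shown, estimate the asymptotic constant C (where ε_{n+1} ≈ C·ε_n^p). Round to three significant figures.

C ≈ ε_6 / ε_5^3
  = 2.766e-229 / (5.234e-77)^3
  = 2.766e-229 / 1.43384e-229 ≈ 1.9291

1.93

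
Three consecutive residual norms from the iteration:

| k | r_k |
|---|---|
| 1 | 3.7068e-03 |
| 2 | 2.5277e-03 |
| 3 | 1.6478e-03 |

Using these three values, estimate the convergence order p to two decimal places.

1.12

p ≈ ln(r_3/r_2) / ln(r_2/r_1)
  = ln(1.6478e-03/2.5277e-03) / ln(2.5277e-03/3.7068e-03)
  = ln(0.651897) / ln(0.681909)
  = -0.42787 / -0.38286 ≈ 1.11756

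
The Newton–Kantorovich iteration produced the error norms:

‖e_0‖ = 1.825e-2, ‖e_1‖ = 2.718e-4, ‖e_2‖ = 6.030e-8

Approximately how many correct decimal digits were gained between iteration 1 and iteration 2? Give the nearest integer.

Digits gained ≈ log₁₀(‖e_1‖/‖e_2‖) = log₁₀(2.718e-4/6.030e-8) = log₁₀(4507.46) ≈ 3.654.

4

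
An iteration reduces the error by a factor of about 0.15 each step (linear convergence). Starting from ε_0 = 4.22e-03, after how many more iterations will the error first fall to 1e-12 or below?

12

After k steps, ε_k ≈ 4.22e-03·0.15^k.
Need 0.15^k ≤ 1e-12/4.22e-03 = 2.36967e-10.
k ≥ ln(2.36967e-10)/ln(0.15) = -22.1631/-1.89712 = 11.682.
Smallest integer k = 12.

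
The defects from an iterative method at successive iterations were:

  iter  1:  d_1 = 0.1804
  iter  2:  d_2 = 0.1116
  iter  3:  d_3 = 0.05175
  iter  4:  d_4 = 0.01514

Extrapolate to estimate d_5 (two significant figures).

First estimate the order: p ≈ ln(d_4/d_3) / ln(d_3/d_2) = ln(0.01514/0.05175)/ln(0.05175/0.1116) = ln(0.29256)/ln(0.46371) ≈ 1.5993.
Then d_5 ≈ d_4·(d_4/d_3)^p = 0.01514·(0.29256)^1.5993 = 0.01514·0.140061 ≈ 0.002121.

2.1e-3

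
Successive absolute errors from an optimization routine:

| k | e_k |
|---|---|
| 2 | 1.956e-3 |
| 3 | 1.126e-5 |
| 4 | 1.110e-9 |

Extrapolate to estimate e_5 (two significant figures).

First estimate the order: p ≈ ln(e_4/e_3) / ln(e_3/e_2) = ln(1.110e-9/1.126e-5)/ln(1.126e-5/1.956e-3) = ln(9.8579e-05)/ln(0.00575665) ≈ 1.7886.
Then e_5 ≈ e_4·(e_4/e_3)^p = 1.110e-9·(9.8579e-05)^1.7886 = 1.110e-9·6.83098e-08 ≈ 7.582e-17.

7.6e-17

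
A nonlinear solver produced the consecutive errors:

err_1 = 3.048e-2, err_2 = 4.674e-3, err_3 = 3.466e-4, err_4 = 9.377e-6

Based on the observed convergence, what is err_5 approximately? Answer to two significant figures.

6.3e-8

First estimate the order: p ≈ ln(err_4/err_3) / ln(err_3/err_2) = ln(9.377e-6/3.466e-4)/ln(3.466e-4/4.674e-3) = ln(0.0270542)/ln(0.0741549) ≈ 1.3876.
Then err_5 ≈ err_4·(err_4/err_3)^p = 9.377e-6·(0.0270542)^1.3876 = 9.377e-6·0.00667681 ≈ 6.261e-08.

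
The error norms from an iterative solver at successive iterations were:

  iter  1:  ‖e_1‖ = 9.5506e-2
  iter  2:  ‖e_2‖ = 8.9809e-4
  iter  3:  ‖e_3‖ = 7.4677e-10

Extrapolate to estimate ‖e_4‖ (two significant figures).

4.3e-28

First estimate the order: p ≈ ln(‖e_3‖/‖e_2‖) / ln(‖e_2‖/‖e_1‖) = ln(7.4677e-10/8.9809e-4)/ln(8.9809e-4/9.5506e-2) = ln(8.31509e-07)/ln(0.00940349) ≈ 3.0000.
Then ‖e_4‖ ≈ ‖e_3‖·(‖e_3‖/‖e_2‖)^p = 7.4677e-10·(8.31509e-07)^3.0000 = 7.4677e-10·5.74911e-19 ≈ 4.293e-28.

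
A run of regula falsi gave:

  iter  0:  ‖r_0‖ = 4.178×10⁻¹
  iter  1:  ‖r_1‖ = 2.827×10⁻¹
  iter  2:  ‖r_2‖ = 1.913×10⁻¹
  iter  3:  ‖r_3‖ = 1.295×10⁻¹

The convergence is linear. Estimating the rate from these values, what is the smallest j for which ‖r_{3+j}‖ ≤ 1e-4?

19

Rate ρ ≈ ‖r_3‖/‖r_2‖ = 1.295×10⁻¹/1.913×10⁻¹ = 0.6769.
After j more steps, ‖r_{3+j}‖ ≈ 1.295×10⁻¹·ρ^j; need ρ^j ≤ 1e-4/1.295×10⁻¹ = 0.000772201.
j ≥ ln(0.000772201)/ln(0.6769) = -7.1663/-0.39023 = 18.364.
So 19 more iterations are needed.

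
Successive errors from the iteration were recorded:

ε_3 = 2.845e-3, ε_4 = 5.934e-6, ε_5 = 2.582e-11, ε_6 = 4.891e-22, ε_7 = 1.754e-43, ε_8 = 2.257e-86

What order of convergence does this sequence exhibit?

2

Consecutive ratios: ε_8/ε_7 = 2.257e-86/1.754e-43 = 1.28677e-43, ε_7/ε_6 = 1.754e-43/4.891e-22 = 3.58618e-22.
p ≈ ln(1.28677e-43)/ln(3.58618e-22) = -98.7590/-49.3798 ≈ 2.00.
So the convergence is quadratic (order 2).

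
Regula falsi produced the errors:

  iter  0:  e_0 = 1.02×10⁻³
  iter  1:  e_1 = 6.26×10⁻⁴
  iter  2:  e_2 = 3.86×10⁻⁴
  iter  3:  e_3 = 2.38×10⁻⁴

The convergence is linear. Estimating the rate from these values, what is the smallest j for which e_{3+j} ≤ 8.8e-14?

Rate ρ ≈ e_3/e_2 = 2.38×10⁻⁴/3.86×10⁻⁴ = 0.6166.
After j more steps, e_{3+j} ≈ 2.38×10⁻⁴·ρ^j; need ρ^j ≤ 8.8e-14/2.38×10⁻⁴ = 3.69748e-10.
j ≥ ln(3.69748e-10)/ln(0.6166) = -21.7182/-0.48353 = 44.916.
So 45 more iterations are needed.

45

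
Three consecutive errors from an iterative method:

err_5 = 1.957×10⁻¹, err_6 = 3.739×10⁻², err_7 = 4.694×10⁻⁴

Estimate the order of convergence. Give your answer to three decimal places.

2.645

p ≈ ln(err_7/err_6) / ln(err_6/err_5)
  = ln(4.694×10⁻⁴/3.739×10⁻²) / ln(3.739×10⁻²/1.957×10⁻¹)
  = ln(0.0125542) / ln(0.191058)
  = -4.377700 / -1.655178 ≈ 2.644851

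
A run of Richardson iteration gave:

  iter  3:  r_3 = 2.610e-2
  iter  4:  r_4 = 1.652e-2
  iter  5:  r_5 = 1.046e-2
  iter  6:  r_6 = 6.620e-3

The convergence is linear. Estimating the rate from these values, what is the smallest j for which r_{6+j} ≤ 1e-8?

30

Rate ρ ≈ r_6/r_5 = 6.620e-3/1.046e-2 = 0.6329.
After j more steps, r_{6+j} ≈ 6.620e-3·ρ^j; need ρ^j ≤ 1e-8/6.620e-3 = 1.51057e-06.
j ≥ ln(1.51057e-06)/ln(0.6329) = -13.4030/-0.45744 = 29.300.
So 30 more iterations are needed.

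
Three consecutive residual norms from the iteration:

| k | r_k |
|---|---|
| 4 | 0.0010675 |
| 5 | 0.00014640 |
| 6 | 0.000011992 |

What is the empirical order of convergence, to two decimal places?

1.26

p ≈ ln(r_6/r_5) / ln(r_5/r_4)
  = ln(0.000011992/0.00014640) / ln(0.00014640/0.0010675)
  = ln(0.0819126) / ln(0.137143)
  = -2.50210 / -1.98673 ≈ 1.25941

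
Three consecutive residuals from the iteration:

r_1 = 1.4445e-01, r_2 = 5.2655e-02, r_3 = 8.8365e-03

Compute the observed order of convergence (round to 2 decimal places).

p ≈ ln(r_3/r_2) / ln(r_2/r_1)
  = ln(8.8365e-03/5.2655e-02) / ln(5.2655e-02/1.4445e-01)
  = ln(0.167819) / ln(0.364521)
  = -1.78487 / -1.00917 ≈ 1.76865

1.77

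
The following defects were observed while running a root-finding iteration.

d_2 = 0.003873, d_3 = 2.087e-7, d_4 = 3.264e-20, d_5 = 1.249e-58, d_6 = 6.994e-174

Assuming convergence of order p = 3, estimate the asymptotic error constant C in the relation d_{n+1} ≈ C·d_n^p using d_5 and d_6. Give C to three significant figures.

3.59

C ≈ d_6 / d_5^3
  = 6.994e-174 / (1.249e-58)^3
  = 6.994e-174 / 1.94844e-174 ≈ 3.5895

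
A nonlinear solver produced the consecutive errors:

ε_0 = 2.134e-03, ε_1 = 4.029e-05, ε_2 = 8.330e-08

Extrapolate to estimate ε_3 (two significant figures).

5.5e-12

First estimate the order: p ≈ ln(ε_2/ε_1) / ln(ε_1/ε_0) = ln(8.330e-08/4.029e-05)/ln(4.029e-05/2.134e-03) = ln(0.00206751)/ln(0.01888) ≈ 1.5572.
Then ε_3 ≈ ε_2·(ε_2/ε_1)^p = 8.330e-08·(0.00206751)^1.5572 = 8.330e-08·6.60108e-05 ≈ 5.499e-12.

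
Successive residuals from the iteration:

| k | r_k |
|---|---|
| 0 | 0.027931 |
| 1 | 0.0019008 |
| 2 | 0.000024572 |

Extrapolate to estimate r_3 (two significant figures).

First estimate the order: p ≈ ln(r_2/r_1) / ln(r_1/r_0) = ln(0.000024572/0.0019008)/ln(0.0019008/0.027931) = ln(0.0129272)/ln(0.0680534) ≈ 1.6180.
Then r_3 ≈ r_2·(r_2/r_1)^p = 0.000024572·(0.0129272)^1.6180 = 0.000024572·0.000879861 ≈ 2.162e-08.

2.2e-8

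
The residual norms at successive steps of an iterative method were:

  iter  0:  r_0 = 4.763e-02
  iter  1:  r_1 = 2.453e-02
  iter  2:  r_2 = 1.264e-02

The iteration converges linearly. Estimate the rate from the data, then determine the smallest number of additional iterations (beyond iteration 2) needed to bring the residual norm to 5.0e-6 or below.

Rate ρ ≈ r_2/r_1 = 1.264e-02/2.453e-02 = 0.5153.
After j more steps, r_{2+j} ≈ 1.264e-02·ρ^j; need ρ^j ≤ 5.0e-6/1.264e-02 = 0.00039557.
j ≥ ln(0.00039557)/ln(0.5153) = -7.8352/-0.66301 = 11.818.
So 12 more iterations are needed.

12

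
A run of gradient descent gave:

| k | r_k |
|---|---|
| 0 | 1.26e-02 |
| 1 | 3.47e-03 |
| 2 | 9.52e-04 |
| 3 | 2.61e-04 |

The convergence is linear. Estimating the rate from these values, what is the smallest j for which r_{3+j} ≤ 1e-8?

8

Rate ρ ≈ r_3/r_2 = 2.61e-04/9.52e-04 = 0.2742.
After j more steps, r_{3+j} ≈ 2.61e-04·ρ^j; need ρ^j ≤ 1e-8/2.61e-04 = 3.83142e-05.
j ≥ ln(3.83142e-05)/ln(0.2742) = -10.1697/-1.29390 = 7.860.
So 8 more iterations are needed.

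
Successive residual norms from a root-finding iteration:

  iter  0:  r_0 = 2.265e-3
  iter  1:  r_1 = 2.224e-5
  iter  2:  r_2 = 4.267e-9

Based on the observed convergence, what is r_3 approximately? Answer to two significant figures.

5.6e-16

First estimate the order: p ≈ ln(r_2/r_1) / ln(r_1/r_0) = ln(4.267e-9/2.224e-5)/ln(2.224e-5/2.265e-3) = ln(0.000191862)/ln(0.00981898) ≈ 1.8512.
Then r_3 ≈ r_2·(r_2/r_1)^p = 4.267e-9·(0.000191862)^1.8512 = 4.267e-9·1.31543e-07 ≈ 5.613e-16.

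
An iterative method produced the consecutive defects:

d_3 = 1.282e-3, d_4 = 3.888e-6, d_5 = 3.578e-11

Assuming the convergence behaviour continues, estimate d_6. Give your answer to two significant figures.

First estimate the order: p ≈ ln(d_5/d_4) / ln(d_4/d_3) = ln(3.578e-11/3.888e-6)/ln(3.888e-6/1.282e-3) = ln(9.20267e-06)/ln(0.00303276) ≈ 1.9999.
Then d_6 ≈ d_5·(d_5/d_4)^p = 3.578e-11·(9.20267e-06)^1.9999 = 3.578e-11·8.47874e-11 ≈ 3.034e-21.

3.0e-21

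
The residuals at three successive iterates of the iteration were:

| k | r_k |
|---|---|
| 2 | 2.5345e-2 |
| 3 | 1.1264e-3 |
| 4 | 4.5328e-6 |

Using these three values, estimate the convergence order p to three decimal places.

1.771

p ≈ ln(r_4/r_3) / ln(r_3/r_2)
  = ln(4.5328e-6/1.1264e-3) / ln(1.1264e-3/2.5345e-2)
  = ln(0.00402415) / ln(0.0444427)
  = -5.515442 / -3.113555 ≈ 1.771429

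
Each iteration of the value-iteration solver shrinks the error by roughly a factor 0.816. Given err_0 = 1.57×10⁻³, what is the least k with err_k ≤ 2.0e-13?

After k steps, err_k ≈ 1.57×10⁻³·0.816^k.
Need 0.816^k ≤ 2.0e-13/1.57×10⁻³ = 1.27389e-10.
k ≥ ln(1.27389e-10)/ln(0.816) = -22.7838/-0.20334 = 112.048.
Smallest integer k = 113.

113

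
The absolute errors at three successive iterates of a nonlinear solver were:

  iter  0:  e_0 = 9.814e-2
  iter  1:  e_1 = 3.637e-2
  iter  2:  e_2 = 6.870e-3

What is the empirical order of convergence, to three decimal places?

p ≈ ln(e_2/e_1) / ln(e_1/e_0)
  = ln(6.870e-3/3.637e-2) / ln(3.637e-2/9.814e-2)
  = ln(0.188892) / ln(0.370593)
  = -1.666580 / -0.992651 ≈ 1.678918

1.679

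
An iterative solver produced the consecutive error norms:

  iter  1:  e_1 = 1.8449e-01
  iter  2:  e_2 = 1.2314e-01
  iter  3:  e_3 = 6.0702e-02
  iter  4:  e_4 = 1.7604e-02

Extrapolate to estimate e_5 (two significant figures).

2.0e-3

First estimate the order: p ≈ ln(e_4/e_3) / ln(e_3/e_2) = ln(1.7604e-02/6.0702e-02)/ln(6.0702e-02/1.2314e-01) = ln(0.290007)/ln(0.492951) ≈ 1.7500.
Then e_5 ≈ e_4·(e_4/e_3)^p = 1.7604e-02·(0.290007)^1.7500 = 1.7604e-02·0.114608 ≈ 0.002018.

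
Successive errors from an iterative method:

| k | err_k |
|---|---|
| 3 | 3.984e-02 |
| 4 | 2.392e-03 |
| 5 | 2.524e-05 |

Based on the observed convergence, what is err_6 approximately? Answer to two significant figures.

1.6e-8

First estimate the order: p ≈ ln(err_5/err_4) / ln(err_4/err_3) = ln(2.524e-05/2.392e-03)/ln(2.392e-03/3.984e-02) = ln(0.0105518)/ln(0.0600402) ≈ 1.6182.
Then err_6 ≈ err_5·(err_5/err_4)^p = 2.524e-05·(0.0105518)^1.6182 = 2.524e-05·0.000632917 ≈ 1.597e-08.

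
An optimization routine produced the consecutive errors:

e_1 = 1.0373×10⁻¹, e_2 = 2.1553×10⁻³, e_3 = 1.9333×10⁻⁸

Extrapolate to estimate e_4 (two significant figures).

First estimate the order: p ≈ ln(e_3/e_2) / ln(e_2/e_1) = ln(1.9333×10⁻⁸/2.1553×10⁻³)/ln(2.1553×10⁻³/1.0373×10⁻¹) = ln(8.96998e-06)/ln(0.020778) ≈ 3.0000.
Then e_4 ≈ e_3·(e_3/e_2)^p = 1.9333×10⁻⁸·(8.96998e-06)^3.0000 = 1.9333×10⁻⁸·7.21729e-16 ≈ 1.395e-23.

1.4e-23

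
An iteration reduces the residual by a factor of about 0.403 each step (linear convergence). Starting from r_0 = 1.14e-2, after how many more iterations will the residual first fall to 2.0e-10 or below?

After k steps, r_k ≈ 1.14e-2·0.403^k.
Need 0.403^k ≤ 2.0e-10/1.14e-2 = 1.75439e-08.
k ≥ ln(1.75439e-08)/ln(0.403) = -17.8586/-0.90882 = 19.650.
Smallest integer k = 20.

20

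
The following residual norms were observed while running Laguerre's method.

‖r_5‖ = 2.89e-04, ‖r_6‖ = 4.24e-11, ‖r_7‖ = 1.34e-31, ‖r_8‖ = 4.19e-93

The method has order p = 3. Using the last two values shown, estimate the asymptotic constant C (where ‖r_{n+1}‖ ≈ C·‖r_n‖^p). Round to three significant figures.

1.74

C ≈ ‖r_8‖ / ‖r_7‖^3
  = 4.19e-93 / (1.34e-31)^3
  = 4.19e-93 / 2.4061e-93 ≈ 1.7414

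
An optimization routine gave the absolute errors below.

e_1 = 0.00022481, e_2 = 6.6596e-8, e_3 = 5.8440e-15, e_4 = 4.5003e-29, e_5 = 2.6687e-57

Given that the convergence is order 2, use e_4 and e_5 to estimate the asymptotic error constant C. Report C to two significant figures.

C ≈ e_5 / e_4^2
  = 2.6687e-57 / (4.5003e-29)^2
  = 2.6687e-57 / 2.02527e-57 ≈ 1.3177

1.3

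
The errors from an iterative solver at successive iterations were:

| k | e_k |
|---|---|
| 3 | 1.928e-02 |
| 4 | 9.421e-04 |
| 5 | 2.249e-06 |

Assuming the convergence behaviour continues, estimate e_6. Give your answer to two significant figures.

1.3e-11

First estimate the order: p ≈ ln(e_5/e_4) / ln(e_4/e_3) = ln(2.249e-06/9.421e-04)/ln(9.421e-04/1.928e-02) = ln(0.00238722)/ln(0.0488641) ≈ 2.0001.
Then e_6 ≈ e_5·(e_5/e_4)^p = 2.249e-06·(0.00238722)^2.0001 = 2.249e-06·5.69538e-06 ≈ 1.281e-11.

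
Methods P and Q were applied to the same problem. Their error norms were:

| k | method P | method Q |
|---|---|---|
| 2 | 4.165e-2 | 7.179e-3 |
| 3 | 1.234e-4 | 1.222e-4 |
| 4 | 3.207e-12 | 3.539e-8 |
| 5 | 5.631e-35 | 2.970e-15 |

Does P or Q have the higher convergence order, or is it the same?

P

Method P: p ≈ ln(5.631e-35/3.207e-12)/ln(3.207e-12/1.234e-4) ≈ 3.00.
Method Q: p ≈ ln(2.970e-15/3.539e-8)/ln(3.539e-8/1.222e-4) ≈ 2.00.
Method P has the higher order (≈3.0 vs ≈2.0).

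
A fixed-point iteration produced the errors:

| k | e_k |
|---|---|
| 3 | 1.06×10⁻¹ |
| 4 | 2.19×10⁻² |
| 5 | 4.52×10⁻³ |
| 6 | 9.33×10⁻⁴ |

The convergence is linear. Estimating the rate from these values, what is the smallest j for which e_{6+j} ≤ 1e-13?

Rate ρ ≈ e_6/e_5 = 9.33×10⁻⁴/4.52×10⁻³ = 0.2064.
After j more steps, e_{6+j} ≈ 9.33×10⁻⁴·ρ^j; need ρ^j ≤ 1e-13/9.33×10⁻⁴ = 1.07181e-10.
j ≥ ln(1.07181e-10)/ln(0.2064) = -22.9565/-1.57794 = 14.548.
So 15 more iterations are needed.

15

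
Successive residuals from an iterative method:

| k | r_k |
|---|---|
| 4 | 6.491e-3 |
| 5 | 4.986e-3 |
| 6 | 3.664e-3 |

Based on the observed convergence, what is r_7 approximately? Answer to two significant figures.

2.6e-3

First estimate the order: p ≈ ln(r_6/r_5) / ln(r_5/r_4) = ln(3.664e-3/4.986e-3)/ln(4.986e-3/6.491e-3) = ln(0.734858)/ln(0.768141) ≈ 1.1679.
Then r_7 ≈ r_6·(r_6/r_5)^p = 3.664e-3·(0.734858)^1.1679 = 3.664e-3·0.697813 ≈ 0.002557.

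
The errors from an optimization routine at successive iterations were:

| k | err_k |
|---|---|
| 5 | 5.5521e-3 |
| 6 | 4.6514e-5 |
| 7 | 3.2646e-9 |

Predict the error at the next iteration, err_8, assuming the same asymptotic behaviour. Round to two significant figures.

1.6e-17

First estimate the order: p ≈ ln(err_7/err_6) / ln(err_6/err_5) = ln(3.2646e-9/4.6514e-5)/ln(4.6514e-5/5.5521e-3) = ln(7.01853e-05)/ln(0.00837773) ≈ 2.0000.
Then err_8 ≈ err_7·(err_7/err_6)^p = 3.2646e-9·(7.01853e-05)^2.0000 = 3.2646e-9·4.92598e-09 ≈ 1.608e-17.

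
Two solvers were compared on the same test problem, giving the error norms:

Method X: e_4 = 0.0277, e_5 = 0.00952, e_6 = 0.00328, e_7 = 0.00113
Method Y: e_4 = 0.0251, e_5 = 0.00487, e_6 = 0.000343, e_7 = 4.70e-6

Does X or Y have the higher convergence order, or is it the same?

Method X: p ≈ ln(0.00113/0.00328)/ln(0.00328/0.00952) ≈ 1.00.
Method Y: p ≈ ln(4.70e-6/0.000343)/ln(0.000343/0.00487) ≈ 1.62.
Method Y has the higher order (≈1.6 vs ≈1.0).

Y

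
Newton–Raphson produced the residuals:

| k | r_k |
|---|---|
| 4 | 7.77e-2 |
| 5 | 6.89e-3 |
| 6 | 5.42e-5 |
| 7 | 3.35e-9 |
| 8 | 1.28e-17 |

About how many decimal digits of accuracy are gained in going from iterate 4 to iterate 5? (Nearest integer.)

1

Digits gained ≈ log₁₀(r_4/r_5) = log₁₀(7.77e-2/6.89e-3) = log₁₀(11.2772) ≈ 1.052.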